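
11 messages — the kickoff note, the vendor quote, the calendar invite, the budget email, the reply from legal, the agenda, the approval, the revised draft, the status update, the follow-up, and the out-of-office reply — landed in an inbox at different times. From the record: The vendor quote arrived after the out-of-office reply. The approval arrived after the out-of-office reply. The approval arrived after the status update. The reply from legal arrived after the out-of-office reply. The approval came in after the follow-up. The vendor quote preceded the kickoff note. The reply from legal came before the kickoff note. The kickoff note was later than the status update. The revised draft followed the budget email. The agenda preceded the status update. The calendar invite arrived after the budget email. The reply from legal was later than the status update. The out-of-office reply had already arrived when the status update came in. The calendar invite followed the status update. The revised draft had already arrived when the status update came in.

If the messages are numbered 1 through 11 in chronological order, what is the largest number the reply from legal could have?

The reply from legal must come before the kickoff note — 1 message forced after it.
Everything else can be placed before the reply from legal in some valid order, so the reply from legal can sit as late as position 11 − 1 = 10.

10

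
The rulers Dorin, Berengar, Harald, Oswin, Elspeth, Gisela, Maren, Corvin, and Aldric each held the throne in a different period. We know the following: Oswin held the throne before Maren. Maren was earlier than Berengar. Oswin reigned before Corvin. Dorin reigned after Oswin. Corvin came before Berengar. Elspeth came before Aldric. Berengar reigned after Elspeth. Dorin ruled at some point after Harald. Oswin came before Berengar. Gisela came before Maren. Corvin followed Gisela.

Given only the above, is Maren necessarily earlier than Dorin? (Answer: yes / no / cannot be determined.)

cannot be determined

No chain of stated constraints runs from Maren to Dorin, and none runs from Dorin to Maren either.
So the relative order of Maren and Dorin is not fixed by the given facts.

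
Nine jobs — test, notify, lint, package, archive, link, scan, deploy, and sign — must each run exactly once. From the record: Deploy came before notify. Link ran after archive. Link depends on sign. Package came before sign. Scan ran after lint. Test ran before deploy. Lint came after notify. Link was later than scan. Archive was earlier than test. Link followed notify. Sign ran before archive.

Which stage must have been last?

Every other stage has a chain of constraints placing it before link, so link is last.

link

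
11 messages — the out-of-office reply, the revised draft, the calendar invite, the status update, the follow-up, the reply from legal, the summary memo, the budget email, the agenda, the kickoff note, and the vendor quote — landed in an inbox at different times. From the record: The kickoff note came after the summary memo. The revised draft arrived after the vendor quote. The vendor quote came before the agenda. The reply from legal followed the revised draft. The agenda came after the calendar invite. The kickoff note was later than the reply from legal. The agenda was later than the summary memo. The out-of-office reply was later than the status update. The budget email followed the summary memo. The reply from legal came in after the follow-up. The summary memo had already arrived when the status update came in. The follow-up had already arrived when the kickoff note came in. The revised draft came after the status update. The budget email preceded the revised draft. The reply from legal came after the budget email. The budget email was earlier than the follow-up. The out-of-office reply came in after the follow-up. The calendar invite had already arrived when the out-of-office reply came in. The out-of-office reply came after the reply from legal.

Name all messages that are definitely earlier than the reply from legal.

Directly stated before the reply from legal: the budget email, the follow-up, and the revised draft.
The status update reaches the reply from legal via the status update → the revised draft → the reply from legal.
The summary memo reaches the reply from legal via the summary memo → the budget email → the reply from legal.
The vendor quote reaches the reply from legal via the vendor quote → the revised draft → the reply from legal.
No chain forces the calendar invite (or any of the others) ahead of the reply from legal.

the budget email, the follow-up, the revised draft, the status update, the summary memo, the vendor quote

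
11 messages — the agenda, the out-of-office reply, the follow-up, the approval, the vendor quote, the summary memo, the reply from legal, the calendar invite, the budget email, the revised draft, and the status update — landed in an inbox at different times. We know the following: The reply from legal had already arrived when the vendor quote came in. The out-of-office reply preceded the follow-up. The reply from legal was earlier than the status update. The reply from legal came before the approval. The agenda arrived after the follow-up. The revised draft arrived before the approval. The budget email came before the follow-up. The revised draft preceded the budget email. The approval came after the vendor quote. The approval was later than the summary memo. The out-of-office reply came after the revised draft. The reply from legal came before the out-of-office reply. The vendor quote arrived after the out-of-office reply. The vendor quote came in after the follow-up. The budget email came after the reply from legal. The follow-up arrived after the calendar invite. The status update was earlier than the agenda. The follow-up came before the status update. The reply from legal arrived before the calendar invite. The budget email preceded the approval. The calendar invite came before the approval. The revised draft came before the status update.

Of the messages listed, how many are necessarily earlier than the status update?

Directly stated before the status update: the follow-up, the reply from legal, and the revised draft.
The budget email reaches the status update via the budget email → the follow-up → the status update.
The calendar invite reaches the status update via the calendar invite → the follow-up → the status update.
The out-of-office reply reaches the status update via the out-of-office reply → the follow-up → the status update.
That's the budget email, the calendar invite, the follow-up, the out-of-office reply, the reply from legal, and the revised draft — 6 in all.

6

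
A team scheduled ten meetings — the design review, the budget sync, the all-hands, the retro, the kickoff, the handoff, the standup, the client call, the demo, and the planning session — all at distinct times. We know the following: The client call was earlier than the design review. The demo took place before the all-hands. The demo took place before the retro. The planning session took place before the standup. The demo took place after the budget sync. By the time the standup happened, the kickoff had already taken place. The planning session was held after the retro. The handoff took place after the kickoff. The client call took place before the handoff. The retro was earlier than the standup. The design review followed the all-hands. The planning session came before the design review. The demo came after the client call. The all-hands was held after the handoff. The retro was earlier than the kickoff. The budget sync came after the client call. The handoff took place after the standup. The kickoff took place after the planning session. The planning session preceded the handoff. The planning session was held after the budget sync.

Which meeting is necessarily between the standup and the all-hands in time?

Tracing the constraints gives the standup → the handoff → the all-hands, so the handoff sits after the standup and before the all-hands.
No other meeting is forced both after the standup and before the all-hands.

the handoff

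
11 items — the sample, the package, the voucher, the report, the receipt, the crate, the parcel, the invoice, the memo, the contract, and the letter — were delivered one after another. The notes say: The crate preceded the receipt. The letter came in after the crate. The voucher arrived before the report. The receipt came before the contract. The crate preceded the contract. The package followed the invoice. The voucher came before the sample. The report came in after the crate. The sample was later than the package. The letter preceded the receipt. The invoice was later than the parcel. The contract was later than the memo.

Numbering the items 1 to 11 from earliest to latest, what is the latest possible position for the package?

10

The package must come before the sample — 1 item forced after it.
Everything else can be placed before the package in some valid order, so the package can sit as late as position 11 − 1 = 10.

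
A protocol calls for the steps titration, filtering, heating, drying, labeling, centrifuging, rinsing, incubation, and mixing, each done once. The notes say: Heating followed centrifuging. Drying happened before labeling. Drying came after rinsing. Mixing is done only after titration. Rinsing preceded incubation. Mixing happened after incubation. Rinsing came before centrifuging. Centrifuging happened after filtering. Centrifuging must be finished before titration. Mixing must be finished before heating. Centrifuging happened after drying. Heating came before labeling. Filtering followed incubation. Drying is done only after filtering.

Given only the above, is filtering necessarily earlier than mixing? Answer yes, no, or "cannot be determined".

yes

Chain the constraints: filtering → centrifuging → titration → mixing. Each link is directly stated, so filtering comes before mixing.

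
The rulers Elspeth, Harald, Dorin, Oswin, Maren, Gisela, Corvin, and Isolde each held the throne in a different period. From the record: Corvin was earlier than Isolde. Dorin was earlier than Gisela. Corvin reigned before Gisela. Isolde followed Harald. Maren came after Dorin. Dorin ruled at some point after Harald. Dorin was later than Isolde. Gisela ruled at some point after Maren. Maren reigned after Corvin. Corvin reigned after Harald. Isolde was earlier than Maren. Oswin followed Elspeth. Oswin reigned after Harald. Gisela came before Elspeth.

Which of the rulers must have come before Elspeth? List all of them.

Corvin, Dorin, Gisela, Harald, Isolde, Maren

Directly stated before Elspeth: Gisela.
Corvin reaches Elspeth via Corvin → Gisela → Elspeth.
Dorin reaches Elspeth via Dorin → Gisela → Elspeth.
Harald reaches Elspeth via Harald → Corvin → Gisela → Elspeth.
Likewise Isolde and Maren each reach Elspeth by chaining the stated constraints.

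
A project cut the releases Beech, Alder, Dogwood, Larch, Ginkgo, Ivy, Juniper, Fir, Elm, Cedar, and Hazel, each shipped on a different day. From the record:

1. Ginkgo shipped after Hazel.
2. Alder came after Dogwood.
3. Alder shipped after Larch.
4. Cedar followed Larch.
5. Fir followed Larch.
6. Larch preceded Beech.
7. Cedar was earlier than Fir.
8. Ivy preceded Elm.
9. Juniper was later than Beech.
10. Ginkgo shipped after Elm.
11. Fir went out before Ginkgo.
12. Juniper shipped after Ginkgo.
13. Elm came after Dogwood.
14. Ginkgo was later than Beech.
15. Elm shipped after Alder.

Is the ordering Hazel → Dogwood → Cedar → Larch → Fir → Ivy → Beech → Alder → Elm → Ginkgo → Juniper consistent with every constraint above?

The constraints require Larch before Cedar, but in the proposed sequence Cedar appears ahead of Larch. That one violation is enough.

no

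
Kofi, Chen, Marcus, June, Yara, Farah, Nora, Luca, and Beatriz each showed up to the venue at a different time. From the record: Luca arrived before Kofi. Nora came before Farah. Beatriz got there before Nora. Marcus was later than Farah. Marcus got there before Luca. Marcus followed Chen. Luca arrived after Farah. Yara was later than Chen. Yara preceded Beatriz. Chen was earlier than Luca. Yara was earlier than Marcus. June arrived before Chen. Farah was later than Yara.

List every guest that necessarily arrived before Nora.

Directly stated before Nora: Beatriz.
Chen reaches Nora via Chen → Yara → Beatriz → Nora.
June reaches Nora via June → Chen → Yara → Beatriz → Nora.
Yara reaches Nora via Yara → Beatriz → Nora.

Beatriz, Chen, June, Yara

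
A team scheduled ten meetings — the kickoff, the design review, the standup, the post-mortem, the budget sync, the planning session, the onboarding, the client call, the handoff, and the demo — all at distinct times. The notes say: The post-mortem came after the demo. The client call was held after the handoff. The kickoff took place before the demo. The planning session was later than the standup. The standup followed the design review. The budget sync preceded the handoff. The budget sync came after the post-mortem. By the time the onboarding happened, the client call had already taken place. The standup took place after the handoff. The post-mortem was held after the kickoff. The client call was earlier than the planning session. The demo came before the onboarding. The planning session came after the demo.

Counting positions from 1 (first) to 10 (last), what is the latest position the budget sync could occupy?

The budget sync must come before the client call, the handoff, the onboarding, the planning session, and the standup — 5 meetings forced after it.
Everything else can be placed before the budget sync in some valid order, so the budget sync can sit as late as position 10 − 5 = 5.

5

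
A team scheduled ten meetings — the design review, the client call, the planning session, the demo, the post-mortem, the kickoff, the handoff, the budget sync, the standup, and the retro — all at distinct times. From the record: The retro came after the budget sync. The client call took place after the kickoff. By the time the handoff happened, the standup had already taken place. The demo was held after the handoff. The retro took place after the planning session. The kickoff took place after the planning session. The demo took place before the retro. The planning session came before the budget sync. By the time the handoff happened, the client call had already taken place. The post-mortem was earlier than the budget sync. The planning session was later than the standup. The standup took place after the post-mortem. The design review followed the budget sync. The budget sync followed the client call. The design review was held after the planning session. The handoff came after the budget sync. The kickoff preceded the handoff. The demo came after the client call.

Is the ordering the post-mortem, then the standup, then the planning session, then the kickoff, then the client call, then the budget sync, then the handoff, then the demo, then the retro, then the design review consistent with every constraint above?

yes

Check each stated constraint against the proposed order — e.g. the planning session is ahead of the retro; the planning session is ahead of the design review. Every pair is in the required order; nothing is violated.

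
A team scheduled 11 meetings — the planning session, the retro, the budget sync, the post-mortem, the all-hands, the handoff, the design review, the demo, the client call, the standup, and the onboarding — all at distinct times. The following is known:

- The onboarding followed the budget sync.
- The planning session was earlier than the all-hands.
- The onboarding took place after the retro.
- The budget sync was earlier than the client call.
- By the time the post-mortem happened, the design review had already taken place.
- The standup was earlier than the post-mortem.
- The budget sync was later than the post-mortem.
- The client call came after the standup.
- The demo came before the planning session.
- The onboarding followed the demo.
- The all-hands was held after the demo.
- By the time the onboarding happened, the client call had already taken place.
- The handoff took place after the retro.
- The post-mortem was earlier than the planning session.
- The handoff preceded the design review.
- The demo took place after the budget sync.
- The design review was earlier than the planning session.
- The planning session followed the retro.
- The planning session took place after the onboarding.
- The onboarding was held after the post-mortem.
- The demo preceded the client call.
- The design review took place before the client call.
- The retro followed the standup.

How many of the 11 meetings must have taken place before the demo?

6

Directly stated before the demo: the budget sync.
The design review reaches the demo via the design review → the post-mortem → the budget sync → the demo.
The handoff reaches the demo via the handoff → the design review → the post-mortem → the budget sync → the demo.
The post-mortem reaches the demo via the post-mortem → the budget sync → the demo.
Likewise the retro and the standup each reach the demo by chaining the stated constraints.
No chain forces the onboarding (or any of the others) ahead of the demo.
That's the budget sync, the design review, the handoff, the post-mortem, the retro, and the standup — 6 in all.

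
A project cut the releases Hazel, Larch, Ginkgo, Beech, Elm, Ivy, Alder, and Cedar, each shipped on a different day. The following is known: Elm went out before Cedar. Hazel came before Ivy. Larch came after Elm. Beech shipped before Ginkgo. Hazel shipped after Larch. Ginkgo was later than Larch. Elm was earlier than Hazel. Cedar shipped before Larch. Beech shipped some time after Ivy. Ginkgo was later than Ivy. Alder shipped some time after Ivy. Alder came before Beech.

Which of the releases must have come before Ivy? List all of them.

Cedar, Elm, Hazel, Larch

Directly stated before Ivy: Hazel.
Cedar reaches Ivy via Cedar → Larch → Hazel → Ivy.
Elm reaches Ivy via Elm → Hazel → Ivy.
Larch reaches Ivy via Larch → Hazel → Ivy.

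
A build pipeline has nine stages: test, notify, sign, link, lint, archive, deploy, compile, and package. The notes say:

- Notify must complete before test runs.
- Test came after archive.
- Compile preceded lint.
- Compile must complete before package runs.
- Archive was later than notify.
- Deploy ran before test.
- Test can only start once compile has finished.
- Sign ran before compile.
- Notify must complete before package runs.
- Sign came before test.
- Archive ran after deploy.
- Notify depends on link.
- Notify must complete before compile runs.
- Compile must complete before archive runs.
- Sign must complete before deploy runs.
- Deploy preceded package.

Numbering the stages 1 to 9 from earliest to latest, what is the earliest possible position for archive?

6

Compile, deploy, link, notify, and sign must all come before archive — 5 forced predecessors.
Nothing else is forced ahead of archive, so its earliest slot is position 5 + 1 = 6.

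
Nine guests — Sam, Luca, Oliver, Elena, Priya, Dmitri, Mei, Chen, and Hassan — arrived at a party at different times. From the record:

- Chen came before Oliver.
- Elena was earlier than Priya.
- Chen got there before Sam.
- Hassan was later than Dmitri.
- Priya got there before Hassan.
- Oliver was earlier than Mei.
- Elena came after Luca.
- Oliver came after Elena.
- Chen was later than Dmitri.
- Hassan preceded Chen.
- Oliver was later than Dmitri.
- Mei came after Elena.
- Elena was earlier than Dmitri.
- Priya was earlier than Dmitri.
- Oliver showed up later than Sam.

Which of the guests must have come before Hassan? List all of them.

Dmitri, Elena, Luca, Priya

Directly stated before Hassan: Dmitri and Priya.
Elena reaches Hassan via Elena → Priya → Hassan.
Luca reaches Hassan via Luca → Elena → Priya → Hassan.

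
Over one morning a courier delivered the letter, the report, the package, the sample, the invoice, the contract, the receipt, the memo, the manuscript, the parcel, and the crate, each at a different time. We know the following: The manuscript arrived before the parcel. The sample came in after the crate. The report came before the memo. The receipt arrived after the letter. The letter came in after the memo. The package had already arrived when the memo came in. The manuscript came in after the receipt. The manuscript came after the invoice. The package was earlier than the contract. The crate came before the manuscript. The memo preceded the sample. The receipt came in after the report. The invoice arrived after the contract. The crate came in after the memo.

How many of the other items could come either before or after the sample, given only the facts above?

Forced before the sample: the crate, the memo, the package, and the report.
That leaves the contract, the invoice, the letter, the manuscript, the parcel, and the receipt with no forced order relative to the sample — 6.

6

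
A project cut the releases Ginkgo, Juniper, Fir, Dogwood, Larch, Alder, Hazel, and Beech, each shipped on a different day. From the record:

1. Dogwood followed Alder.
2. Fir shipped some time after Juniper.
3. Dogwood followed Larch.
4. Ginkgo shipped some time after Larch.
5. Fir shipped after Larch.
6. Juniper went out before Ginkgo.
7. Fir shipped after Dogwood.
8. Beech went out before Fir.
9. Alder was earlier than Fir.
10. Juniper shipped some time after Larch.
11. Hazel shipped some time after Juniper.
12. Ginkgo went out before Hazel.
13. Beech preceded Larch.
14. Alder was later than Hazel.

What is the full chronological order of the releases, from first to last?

Beech, Larch, Juniper, Ginkgo, Hazel, Alder, Dogwood, Fir

The constraints fix every adjacent pair, so only one ordering works:
Beech → Larch → Juniper → Ginkgo → Hazel → Alder → Dogwood → Fir.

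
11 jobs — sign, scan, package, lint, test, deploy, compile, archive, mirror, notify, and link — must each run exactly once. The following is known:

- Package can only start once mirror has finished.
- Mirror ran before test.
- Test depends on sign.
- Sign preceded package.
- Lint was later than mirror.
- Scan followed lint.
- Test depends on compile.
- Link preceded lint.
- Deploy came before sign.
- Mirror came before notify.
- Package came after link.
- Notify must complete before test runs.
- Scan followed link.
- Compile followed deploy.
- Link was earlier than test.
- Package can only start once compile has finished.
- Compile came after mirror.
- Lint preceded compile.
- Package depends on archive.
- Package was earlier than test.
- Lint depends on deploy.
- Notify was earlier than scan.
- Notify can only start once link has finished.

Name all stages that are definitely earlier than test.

archive, compile, deploy, link, lint, mirror, notify, package, sign

Directly stated before test: compile, link, mirror, notify, package, and sign.
Archive reaches test via archive → package → test.
Deploy reaches test via deploy → sign → test.
Lint reaches test via lint → compile → test.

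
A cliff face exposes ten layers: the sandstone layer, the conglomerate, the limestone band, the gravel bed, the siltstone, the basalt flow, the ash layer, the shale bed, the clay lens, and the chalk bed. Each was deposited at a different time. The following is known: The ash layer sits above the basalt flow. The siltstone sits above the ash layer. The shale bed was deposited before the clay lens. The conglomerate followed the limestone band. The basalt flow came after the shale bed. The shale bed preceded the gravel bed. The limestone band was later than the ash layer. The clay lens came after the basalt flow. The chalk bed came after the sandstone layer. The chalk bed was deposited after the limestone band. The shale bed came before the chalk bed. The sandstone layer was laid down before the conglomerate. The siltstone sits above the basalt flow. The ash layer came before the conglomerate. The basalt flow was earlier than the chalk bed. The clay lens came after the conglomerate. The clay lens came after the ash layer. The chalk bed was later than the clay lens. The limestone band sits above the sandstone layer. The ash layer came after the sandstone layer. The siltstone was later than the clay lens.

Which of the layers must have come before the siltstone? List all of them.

Directly stated before the siltstone: the ash layer, the basalt flow, and the clay lens.
The conglomerate reaches the siltstone via the conglomerate → the clay lens → the siltstone.
The limestone band reaches the siltstone via the limestone band → the conglomerate → the clay lens → the siltstone.
The sandstone layer reaches the siltstone via the sandstone layer → the ash layer → the siltstone.
Likewise the shale bed reaches the siltstone by chaining the stated constraints.

the ash layer, the basalt flow, the clay lens, the conglomerate, the limestone band, the sandstone layer, the shale bed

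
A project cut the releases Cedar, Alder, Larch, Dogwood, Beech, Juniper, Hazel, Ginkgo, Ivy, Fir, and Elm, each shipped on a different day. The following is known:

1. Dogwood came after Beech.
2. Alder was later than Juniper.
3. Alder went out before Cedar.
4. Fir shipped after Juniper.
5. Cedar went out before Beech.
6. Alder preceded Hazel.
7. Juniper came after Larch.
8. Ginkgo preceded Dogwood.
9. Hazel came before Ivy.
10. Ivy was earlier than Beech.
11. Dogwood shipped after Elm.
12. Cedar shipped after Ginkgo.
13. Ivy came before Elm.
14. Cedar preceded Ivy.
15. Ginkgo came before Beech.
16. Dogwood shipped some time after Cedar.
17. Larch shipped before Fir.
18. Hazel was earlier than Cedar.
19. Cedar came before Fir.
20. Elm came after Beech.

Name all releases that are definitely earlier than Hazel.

Alder, Juniper, Larch

Directly stated before Hazel: Alder.
Juniper reaches Hazel via Juniper → Alder → Hazel.
Larch reaches Hazel via Larch → Juniper → Alder → Hazel.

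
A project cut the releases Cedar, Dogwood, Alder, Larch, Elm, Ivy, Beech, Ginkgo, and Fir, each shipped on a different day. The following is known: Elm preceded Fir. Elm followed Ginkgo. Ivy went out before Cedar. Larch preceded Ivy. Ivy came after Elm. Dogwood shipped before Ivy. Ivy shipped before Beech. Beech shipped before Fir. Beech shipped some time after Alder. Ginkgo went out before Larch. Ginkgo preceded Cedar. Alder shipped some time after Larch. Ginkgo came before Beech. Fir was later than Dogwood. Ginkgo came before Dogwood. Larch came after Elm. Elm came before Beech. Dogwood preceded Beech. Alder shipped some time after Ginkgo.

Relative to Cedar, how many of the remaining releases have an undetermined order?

3

Forced before Cedar: Dogwood, Elm, Ginkgo, Ivy, and Larch.
That leaves Alder, Beech, and Fir with no forced order relative to Cedar — 3.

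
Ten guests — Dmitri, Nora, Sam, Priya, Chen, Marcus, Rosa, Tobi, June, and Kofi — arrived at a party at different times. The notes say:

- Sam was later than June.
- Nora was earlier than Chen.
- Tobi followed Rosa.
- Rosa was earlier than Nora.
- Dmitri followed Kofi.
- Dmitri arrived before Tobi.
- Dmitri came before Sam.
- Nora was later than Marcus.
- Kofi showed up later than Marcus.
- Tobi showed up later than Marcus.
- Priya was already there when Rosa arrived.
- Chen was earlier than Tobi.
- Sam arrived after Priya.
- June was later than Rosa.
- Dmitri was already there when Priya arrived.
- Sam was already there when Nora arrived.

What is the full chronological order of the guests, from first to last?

Marcus, Kofi, Dmitri, Priya, Rosa, June, Sam, Nora, Chen, Tobi

The constraints fix every adjacent pair, so only one ordering works:
Marcus → Kofi → Dmitri → Priya → Rosa → June → Sam → Nora → Chen → Tobi.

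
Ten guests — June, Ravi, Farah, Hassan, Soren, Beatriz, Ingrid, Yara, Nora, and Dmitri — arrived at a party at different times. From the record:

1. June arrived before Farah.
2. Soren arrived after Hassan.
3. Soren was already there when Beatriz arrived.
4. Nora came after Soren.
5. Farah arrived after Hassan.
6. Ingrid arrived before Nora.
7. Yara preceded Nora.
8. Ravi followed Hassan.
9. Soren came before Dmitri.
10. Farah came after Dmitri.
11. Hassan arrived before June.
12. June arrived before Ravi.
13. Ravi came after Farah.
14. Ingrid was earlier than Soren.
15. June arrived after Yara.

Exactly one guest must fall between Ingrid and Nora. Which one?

Tracing the constraints gives Ingrid → Soren → Nora, so Soren sits after Ingrid and before Nora.
No other guest is forced both after Ingrid and before Nora.

Soren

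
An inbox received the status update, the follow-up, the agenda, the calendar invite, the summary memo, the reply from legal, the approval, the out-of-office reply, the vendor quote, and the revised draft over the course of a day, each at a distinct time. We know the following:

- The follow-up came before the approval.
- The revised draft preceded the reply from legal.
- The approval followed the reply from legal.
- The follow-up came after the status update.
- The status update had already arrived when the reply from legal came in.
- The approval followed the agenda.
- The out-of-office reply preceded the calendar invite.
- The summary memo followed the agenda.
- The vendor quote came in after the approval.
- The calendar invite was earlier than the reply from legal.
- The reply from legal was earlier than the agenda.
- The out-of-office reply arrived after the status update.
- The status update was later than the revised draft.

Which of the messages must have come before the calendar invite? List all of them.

the out-of-office reply, the revised draft, the status update

Directly stated before the calendar invite: the out-of-office reply.
The revised draft reaches the calendar invite via the revised draft → the status update → the out-of-office reply → the calendar invite.
The status update reaches the calendar invite via the status update → the out-of-office reply → the calendar invite.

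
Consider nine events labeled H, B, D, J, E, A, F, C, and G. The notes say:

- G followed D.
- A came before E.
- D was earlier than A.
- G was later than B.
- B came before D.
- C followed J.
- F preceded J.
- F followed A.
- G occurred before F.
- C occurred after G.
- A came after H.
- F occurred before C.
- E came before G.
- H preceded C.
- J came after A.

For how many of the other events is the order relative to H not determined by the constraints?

2

Forced after H: A, C, E, F, G, and J.
That leaves B and D with no forced order relative to H — 2.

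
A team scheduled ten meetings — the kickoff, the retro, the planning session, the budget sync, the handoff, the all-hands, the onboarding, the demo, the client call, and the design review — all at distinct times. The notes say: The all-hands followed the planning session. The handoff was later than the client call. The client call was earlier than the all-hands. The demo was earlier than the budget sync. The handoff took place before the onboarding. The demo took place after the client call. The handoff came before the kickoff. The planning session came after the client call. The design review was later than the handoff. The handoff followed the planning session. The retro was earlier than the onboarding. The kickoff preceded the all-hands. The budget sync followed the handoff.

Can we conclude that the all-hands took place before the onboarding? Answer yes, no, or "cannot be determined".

No chain of stated constraints runs from the all-hands to the onboarding, and none runs from the onboarding to the all-hands either.
So the relative order of the all-hands and the onboarding is not fixed by the given facts.

cannot be determined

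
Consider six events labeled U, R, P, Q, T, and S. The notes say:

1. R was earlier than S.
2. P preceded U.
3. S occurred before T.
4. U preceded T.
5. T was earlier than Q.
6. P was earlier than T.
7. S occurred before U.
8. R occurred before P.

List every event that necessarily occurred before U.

P, R, S

Directly stated before U: P and S.
R reaches U via R → S → U.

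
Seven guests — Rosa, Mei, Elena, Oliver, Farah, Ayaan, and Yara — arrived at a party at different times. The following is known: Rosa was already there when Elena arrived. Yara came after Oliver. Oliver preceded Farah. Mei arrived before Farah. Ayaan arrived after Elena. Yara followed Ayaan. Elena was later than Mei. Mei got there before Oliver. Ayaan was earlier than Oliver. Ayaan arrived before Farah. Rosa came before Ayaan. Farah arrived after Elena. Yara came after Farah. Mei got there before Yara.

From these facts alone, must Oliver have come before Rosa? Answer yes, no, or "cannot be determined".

no

Tracing the constraints gives Rosa → Ayaan → Oliver, so Rosa must come before Oliver.
That means Oliver cannot be before Rosa.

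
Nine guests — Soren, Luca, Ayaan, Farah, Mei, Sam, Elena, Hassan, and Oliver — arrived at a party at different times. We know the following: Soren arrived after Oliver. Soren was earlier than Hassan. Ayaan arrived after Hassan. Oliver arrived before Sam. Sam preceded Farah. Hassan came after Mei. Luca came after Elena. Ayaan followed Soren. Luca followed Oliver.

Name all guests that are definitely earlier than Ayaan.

Hassan, Mei, Oliver, Soren

Directly stated before Ayaan: Hassan and Soren.
Mei reaches Ayaan via Mei → Hassan → Ayaan.
Oliver reaches Ayaan via Oliver → Soren → Ayaan.
No chain forces Luca (or any of the others) ahead of Ayaan.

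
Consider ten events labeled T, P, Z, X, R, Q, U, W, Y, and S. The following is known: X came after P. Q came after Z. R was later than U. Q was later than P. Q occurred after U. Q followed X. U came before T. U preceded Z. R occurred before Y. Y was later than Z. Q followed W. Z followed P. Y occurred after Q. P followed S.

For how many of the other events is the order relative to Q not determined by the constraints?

2

Forced before Q: P, S, U, W, X, and Z; forced after Q: Y.
That leaves R and T with no forced order relative to Q — 2.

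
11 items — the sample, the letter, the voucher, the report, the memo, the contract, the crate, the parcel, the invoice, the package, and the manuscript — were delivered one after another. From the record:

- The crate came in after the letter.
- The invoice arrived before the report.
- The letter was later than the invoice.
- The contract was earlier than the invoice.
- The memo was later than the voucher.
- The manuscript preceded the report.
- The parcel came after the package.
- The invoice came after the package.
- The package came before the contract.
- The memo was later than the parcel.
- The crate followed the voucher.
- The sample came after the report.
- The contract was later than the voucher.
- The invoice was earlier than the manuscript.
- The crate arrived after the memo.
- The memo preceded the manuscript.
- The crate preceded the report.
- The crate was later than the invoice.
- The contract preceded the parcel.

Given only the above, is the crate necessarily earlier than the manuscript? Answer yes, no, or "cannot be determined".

cannot be determined

No chain of stated constraints runs from the crate to the manuscript, and none runs from the manuscript to the crate either.
So the relative order of the crate and the manuscript is not fixed by the given facts.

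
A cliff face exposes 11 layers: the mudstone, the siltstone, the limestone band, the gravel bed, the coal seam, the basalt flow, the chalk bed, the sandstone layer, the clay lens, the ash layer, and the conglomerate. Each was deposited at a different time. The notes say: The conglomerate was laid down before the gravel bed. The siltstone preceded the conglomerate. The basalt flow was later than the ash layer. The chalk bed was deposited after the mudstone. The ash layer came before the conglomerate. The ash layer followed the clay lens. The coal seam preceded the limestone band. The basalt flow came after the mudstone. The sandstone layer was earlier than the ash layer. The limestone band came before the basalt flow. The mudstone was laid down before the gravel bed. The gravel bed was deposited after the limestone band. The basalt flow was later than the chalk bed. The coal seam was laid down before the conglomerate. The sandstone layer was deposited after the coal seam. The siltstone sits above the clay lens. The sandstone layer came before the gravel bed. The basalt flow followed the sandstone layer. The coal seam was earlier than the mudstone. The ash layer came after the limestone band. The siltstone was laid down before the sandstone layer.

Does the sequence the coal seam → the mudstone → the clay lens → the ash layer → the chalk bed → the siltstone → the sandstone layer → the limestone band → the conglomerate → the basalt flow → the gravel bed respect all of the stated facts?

no

The constraints require the sandstone layer before the ash layer, but in the proposed sequence the ash layer appears ahead of the sandstone layer. That one violation is enough.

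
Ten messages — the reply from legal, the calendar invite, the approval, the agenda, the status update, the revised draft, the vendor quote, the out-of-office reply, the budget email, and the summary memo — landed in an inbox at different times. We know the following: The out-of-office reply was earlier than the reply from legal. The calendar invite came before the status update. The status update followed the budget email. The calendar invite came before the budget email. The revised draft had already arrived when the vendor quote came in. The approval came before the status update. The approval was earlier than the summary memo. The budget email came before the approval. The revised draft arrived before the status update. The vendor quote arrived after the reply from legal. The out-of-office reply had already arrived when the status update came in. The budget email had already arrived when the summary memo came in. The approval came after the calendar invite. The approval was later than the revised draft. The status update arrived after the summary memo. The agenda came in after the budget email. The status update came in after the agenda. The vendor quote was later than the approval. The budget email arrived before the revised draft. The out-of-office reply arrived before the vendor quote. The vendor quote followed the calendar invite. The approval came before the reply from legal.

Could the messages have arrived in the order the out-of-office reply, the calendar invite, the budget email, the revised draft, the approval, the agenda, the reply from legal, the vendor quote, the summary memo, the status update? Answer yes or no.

yes

Check each stated constraint against the proposed order — e.g. the calendar invite is ahead of the status update; the out-of-office reply is ahead of the status update. Every pair is in the required order; nothing is violated.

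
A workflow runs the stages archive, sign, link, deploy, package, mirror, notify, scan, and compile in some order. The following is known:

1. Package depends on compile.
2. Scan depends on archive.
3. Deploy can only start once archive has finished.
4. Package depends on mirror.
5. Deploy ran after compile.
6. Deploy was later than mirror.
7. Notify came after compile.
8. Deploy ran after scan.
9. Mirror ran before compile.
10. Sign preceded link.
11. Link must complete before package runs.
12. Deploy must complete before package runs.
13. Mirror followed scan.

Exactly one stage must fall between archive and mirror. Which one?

scan

Tracing the constraints gives archive → scan → mirror, so scan sits after archive and before mirror.
No other stage is forced both after archive and before mirror.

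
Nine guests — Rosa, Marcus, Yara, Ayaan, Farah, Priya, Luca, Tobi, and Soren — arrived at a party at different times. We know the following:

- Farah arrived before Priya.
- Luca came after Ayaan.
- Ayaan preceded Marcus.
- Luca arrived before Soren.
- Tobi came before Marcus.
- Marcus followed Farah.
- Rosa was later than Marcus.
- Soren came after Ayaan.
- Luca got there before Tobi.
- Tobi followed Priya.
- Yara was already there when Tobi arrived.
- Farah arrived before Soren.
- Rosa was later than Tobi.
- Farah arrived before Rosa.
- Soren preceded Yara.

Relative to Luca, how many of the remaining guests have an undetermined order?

Forced before Luca: Ayaan; forced after Luca: Marcus, Rosa, Soren, Tobi, and Yara.
That leaves Farah and Priya with no forced order relative to Luca — 2.

2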